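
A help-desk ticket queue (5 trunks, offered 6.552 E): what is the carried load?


B(5,6.552) = 0.397237 (Erlang-B)
Carried load = a(1 − B) = 6.552·(1 − 0.397237) = 6.552·0.602763 = 3.9493 E

Final: 3.9493 Erlangs


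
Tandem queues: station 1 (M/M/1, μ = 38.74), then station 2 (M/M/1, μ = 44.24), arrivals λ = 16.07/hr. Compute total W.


Each node sees arrival rate λ = 16.07/hr (tandem ⇒ throughput preserved).
W₁ = 1/(μ₁−λ) = 1/(38.74−16.07) = 0.04411 hr
W₂ = 1/(μ₂−λ) = 1/(44.24−16.07) = 0.03550 hr
W_total = W₁ + W₂ = 0.04411 + 0.03550 = 0.07961 hr

Final: 0.07961 hr


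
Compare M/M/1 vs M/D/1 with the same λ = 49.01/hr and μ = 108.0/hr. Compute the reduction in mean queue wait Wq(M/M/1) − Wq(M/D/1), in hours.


ρ = 49.01/108.0 = 0.4538
Wq(M/M/1) = ρ/(μ−λ) = 0.4538/58.99 = 0.007693 hr
Wq(M/D/1) = ρ/(2(μ−λ)) = 0.003846 hr
Savings = 0.007693 − 0.003846 = 0.003846 hr

Final: 0.003846 hr


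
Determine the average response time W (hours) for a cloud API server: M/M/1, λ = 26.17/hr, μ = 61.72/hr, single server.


W = 1/(μ−λ) = 1/(61.72 − 26.17) = 1/35.55 = 0.02813 hr

Final: 0.02813 hr


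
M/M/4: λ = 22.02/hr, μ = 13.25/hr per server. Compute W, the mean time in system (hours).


a = 1.6619; ρ = 0.4155; P₀ = 0.186862
Lq = P₀·a^c·ρ/(c!(1−ρ)²) = 0.07222
Wq = Lq/λ = 0.07222/22.02 = 0.003280 hr
W = Wq + 1/μ = 0.003280 + 0.07547 = 0.07875 hr

Final: 0.07875 hr


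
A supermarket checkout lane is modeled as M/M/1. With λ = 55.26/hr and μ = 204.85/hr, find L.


ρ = λ/μ = 55.26/204.85 = 0.2698
L = ρ/(1−ρ) = 0.2698/(1 − 0.2698) = 0.2698/0.7302 = 0.3694

Final: 0.3694


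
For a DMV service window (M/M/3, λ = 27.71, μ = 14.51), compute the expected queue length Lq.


a = λ/μ = 1.9097; ρ = a/3 = 0.6366
P₀ = 0.126147
Lq = P₀·a^c·ρ / (c!·(1−ρ)²) = 0.126147·6.96478·0.6366/(6·0.13208)
= 0.70574

Final: 0.70574


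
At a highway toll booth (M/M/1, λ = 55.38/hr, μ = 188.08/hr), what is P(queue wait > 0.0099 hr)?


ρ = 55.38/188.08 = 0.2944
P(Wq > t) = ρ·e^{−(μ−λ)t} = 0.2944·e^{−1.3137}
= 0.2944·0.268816 = 0.079153

Final: 0.079153


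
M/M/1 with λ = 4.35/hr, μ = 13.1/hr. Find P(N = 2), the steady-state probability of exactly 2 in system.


ρ = 4.35/13.1 = 0.3321
P_n = (1−ρ)·ρ^n = (1 − 0.3321)·0.3321^2 = 0.6679·0.110265 = 0.073650

Final: 0.073650


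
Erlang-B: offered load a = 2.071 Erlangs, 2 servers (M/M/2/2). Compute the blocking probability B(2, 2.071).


B(c,a) = (a^c/c!) / Σ_{k=0}^{c} a^k/k!
a^2/2! = 2.144521
Σ terms (k=0..2): 1.00000 + 2.07100 + 2.14452 = 5.215521
B = 2.144521/5.215521 = 0.411181

Final: 0.411181


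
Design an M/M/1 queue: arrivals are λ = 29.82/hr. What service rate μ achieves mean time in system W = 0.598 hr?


W = 1/(μ−λ) ⇒ μ − λ = 1/W = 1/0.598 = 1.6722
μ = λ + 1/W = 29.82 + 1.6722 = 31.4922 per hr

Final: 31.4922 /hr


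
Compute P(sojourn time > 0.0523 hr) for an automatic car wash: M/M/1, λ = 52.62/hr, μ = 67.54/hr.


W ~ Exponential(μ−λ) for M/M/1.
μ − λ = 67.54 − 52.62 = 14.9200
P(W > t) = e^{−(μ−λ)t} = e^{−0.7803} = 0.458261

Final: 0.458261


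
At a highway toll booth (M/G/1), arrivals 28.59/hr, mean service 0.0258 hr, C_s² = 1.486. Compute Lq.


ρ = λ·E[S] = 28.59·0.0258 = 0.7376
Lq = ρ²(1+C_s²)/(2(1−ρ)) = 0.5441·(1+1.486)/(2·0.2624)
= 0.5441·2.4860/0.5248 = 2.57758

Final: 2.57758


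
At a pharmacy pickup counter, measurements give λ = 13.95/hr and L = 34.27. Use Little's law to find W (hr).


W = L/λ = 34.27/13.95 = 2.4566 hr

Final: 2.4566 hr


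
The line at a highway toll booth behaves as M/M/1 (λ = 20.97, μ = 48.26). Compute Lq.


ρ = 20.97/48.26 = 0.4345
Lq = ρ²/(1−ρ) = 0.1888/0.5655 = 0.3339

Final: 0.3339


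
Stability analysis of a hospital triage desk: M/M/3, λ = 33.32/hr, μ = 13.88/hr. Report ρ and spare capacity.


Total capacity cμ = 3·13.88 = 41.64/hr
ρ = λ/(cμ) = 33.32/41.64 = 0.8002
Stable ⇔ ρ < 1: YES
Spare capacity = cμ − λ = 41.64 − 33.32 = 8.32/hr

Final: ρ = 0.8002; stable; margin = 8.32/hr


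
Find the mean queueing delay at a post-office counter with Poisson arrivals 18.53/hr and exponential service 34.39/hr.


ρ = 18.53/34.39 = 0.5388
Wq = ρ/(μ−λ) = 0.5388/(34.39 − 18.53) = 0.5388/15.86 = 0.03397 hr

Final: 0.03397 hr


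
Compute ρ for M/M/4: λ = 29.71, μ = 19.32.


ρ = λ/(cμ) = 29.71/(4·19.32) = 29.71/77.28 = 0.3844

Final: 0.3844


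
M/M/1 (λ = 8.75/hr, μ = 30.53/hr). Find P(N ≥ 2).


ρ = 8.75/30.53 = 0.2866
P(N ≥ n) = ρ^n = 0.2866^2 = 0.082141

Final: 0.082141


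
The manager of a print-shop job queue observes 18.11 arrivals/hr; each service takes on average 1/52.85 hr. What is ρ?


ρ = λ/μ = 18.11/52.85 = 0.3427

Final: 0.3427


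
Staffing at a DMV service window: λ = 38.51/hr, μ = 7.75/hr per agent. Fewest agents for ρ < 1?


Stability requires cμ > λ ⇔ c > λ/μ.
λ/μ = 38.51/7.75 = 4.9690
Minimum integer c = ⌊4.9690⌋ + 1 = 5
Check: 5·7.75 = 38.75 > 38.51, while 4·7.75 = 31.00 ≤ 38.51

Final: 5 servers


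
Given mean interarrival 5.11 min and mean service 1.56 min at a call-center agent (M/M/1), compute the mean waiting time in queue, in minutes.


λ = 60/5.11 = 11.7417 /hr
μ = 60/1.56 = 38.4615 /hr
ρ = λ/μ = 11.7417/38.4615 = 0.3053
Wq = ρ/(μ−λ) = 0.3053/(38.4615−11.7417) = 0.01143 hr
In minutes: 0.01143·60 = 0.6855 min

Final: 0.6855 min


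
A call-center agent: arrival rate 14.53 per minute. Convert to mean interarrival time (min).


Mean interarrival time = 1/λ = 1/14.53 minute = 0.06882 minute
In minutes: 0.06882 × 1 = 0.06882 min

Final: 0.06882 min


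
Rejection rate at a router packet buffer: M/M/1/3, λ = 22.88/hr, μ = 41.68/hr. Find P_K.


ρ = λ/μ = 22.88/41.68 = 0.5489
P_K = (1−ρ)ρ^K/(1−ρ^(K+1)) = (0.4511·0.165419)/(1 − 0.090806)
= 0.074613/0.909194 = 0.082065

Final: 0.082065


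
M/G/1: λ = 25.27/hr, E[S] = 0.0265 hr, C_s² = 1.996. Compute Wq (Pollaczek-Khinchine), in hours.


ρ = λ·E[S] = 25.27·0.0265 = 0.6697
E[S²] = E[S]²(1+C_s²) = 0.0265²·(1+1.996) = 0.002104
Wq = λ·E[S²]/(2(1−ρ)) = 25.27·0.002104/(2·0.3303) = 0.08047 hr

Final: 0.08047 hr


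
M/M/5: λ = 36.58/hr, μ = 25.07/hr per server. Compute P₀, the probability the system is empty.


a = λ/μ = 36.58/25.07 = 1.4591; ρ = a/c = 0.2918
Σ_{k=0}^{4} a^k/k! (terms k=0..4) = 1.00000 + 1.45911 + 1.06451 + 0.51775 + 0.18886 = 4.23023
Tail: a^5/(5!(1−ρ)) = 6.61374/(120·0.7082) = 0.07783
P₀ = 1/(4.23023 + 0.07783) = 1/4.30806 = 0.232123

Final: 0.232123


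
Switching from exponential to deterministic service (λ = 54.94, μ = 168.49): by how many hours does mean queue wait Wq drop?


ρ = 54.94/168.49 = 0.3261
Wq(M/M/1) = ρ/(μ−λ) = 0.3261/113.55 = 0.002872 hr
Wq(M/D/1) = ρ/(2(μ−λ)) = 0.001436 hr
Savings = 0.002872 − 0.001436 = 0.001436 hr

Final: 0.001436 hr


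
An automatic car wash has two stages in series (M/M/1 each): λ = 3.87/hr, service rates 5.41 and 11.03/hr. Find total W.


Each node sees arrival rate λ = 3.87/hr (tandem ⇒ throughput preserved).
W₁ = 1/(μ₁−λ) = 1/(5.41−3.87) = 0.64935 hr
W₂ = 1/(μ₂−λ) = 1/(11.03−3.87) = 0.13966 hr
W_total = W₁ + W₂ = 0.64935 + 0.13966 = 0.78902 hr

Final: 0.78902 hr


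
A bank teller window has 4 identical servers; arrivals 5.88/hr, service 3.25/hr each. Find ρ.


ρ = λ/(cμ) = 5.88/(4·3.25) = 5.88/13.00 = 0.4523

Final: 0.4523


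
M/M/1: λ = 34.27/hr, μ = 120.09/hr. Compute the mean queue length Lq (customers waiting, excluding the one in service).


ρ = 34.27/120.09 = 0.2854
Lq = ρ²/(1−ρ) = 0.08144/0.7146 = 0.1140

Final: 0.1140


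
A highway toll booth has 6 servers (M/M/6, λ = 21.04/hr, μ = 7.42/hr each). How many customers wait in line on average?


a = λ/μ = 2.8356; ρ = a/6 = 0.4726
P₀ = 0.057984
Lq = P₀·a^c·ρ / (c!·(1−ρ)²) = 0.057984·519.81760·0.4726/(720·0.27815)
= 0.07113

Final: 0.07113


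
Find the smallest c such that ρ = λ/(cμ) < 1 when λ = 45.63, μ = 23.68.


Stability requires cμ > λ ⇔ c > λ/μ.
λ/μ = 45.63/23.68 = 1.9269
Minimum integer c = ⌊1.9269⌋ + 1 = 2
Check: 2·23.68 = 47.36 > 45.63, while 1·23.68 = 23.68 ≤ 45.63

Final: 2 servers


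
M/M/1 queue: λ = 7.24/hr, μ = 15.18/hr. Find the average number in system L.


ρ = λ/μ = 7.24/15.18 = 0.4769
L = ρ/(1−ρ) = 0.4769/(1 − 0.4769) = 0.4769/0.5231 = 0.9118

Final: 0.9118


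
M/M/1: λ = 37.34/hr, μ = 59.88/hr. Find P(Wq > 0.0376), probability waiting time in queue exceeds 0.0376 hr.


ρ = 37.34/59.88 = 0.6236
P(Wq > t) = ρ·e^{−(μ−λ)t} = 0.6236·e^{−0.8475}
= 0.6236·0.428483 = 0.267194

Final: 0.267194


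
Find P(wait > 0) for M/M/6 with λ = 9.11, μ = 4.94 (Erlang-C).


a = λ/μ = 1.8441; ρ = a/6 = 0.3074
P₀ = 0.158020 (from M/M/c formula)
C(c,a) = [a^c/(c!(1−ρ))]·P₀ = [39.33223/(720·0.6926)]·0.158020
= 0.07887·0.158020 = 0.012463

Final: 0.012463


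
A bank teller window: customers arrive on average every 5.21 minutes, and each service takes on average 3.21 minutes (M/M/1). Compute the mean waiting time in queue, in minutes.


λ = 60/5.21 = 11.5163 /hr
μ = 60/3.21 = 18.6916 /hr
ρ = λ/μ = 11.5163/18.6916 = 0.6161
Wq = ρ/(μ−λ) = 0.6161/(18.6916−11.5163) = 0.08587 hr
In minutes: 0.08587·60 = 5.152 min

Final: 5.152 min


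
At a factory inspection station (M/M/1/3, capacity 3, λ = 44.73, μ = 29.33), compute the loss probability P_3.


ρ = λ/μ = 44.73/29.33 = 1.5251
P_K = (1−ρ)ρ^K/(1−ρ^(K+1)) = (-0.5251·3.546994)/(1 − 5.409378)
= -1.862384/-4.409378 = 0.422369

Final: 0.422369


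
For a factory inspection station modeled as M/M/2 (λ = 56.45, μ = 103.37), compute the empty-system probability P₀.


a = λ/μ = 56.45/103.37 = 0.5461; ρ = a/c = 0.2730
Σ_{k=0}^{1} a^k/k! (terms k=0..1) = 1.00000 + 0.54610 = 1.54610
Tail: a^2/(2!(1−ρ)) = 0.29822/(2·0.7270) = 0.20512
P₀ = 1/(1.54610 + 0.20512) = 1/1.75121 = 0.571032

Final: 0.571032


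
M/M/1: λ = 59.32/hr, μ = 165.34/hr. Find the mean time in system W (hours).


W = 1/(μ−λ) = 1/(165.34 − 59.32) = 1/106.02 = 0.009432 hr

Final: 0.009432 hr


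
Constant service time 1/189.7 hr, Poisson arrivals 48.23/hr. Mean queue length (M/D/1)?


ρ = 48.23/189.7 = 0.2542
M/D/1: Lq = ρ²/(2(1−ρ)) = 0.06464/(2·0.7458) = 0.04334

Final: 0.04334


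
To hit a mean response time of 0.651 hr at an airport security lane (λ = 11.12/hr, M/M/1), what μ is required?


W = 1/(μ−λ) ⇒ μ − λ = 1/W = 1/0.651 = 1.5361
μ = λ + 1/W = 11.12 + 1.5361 = 12.6561 per hr

Final: 12.6561 /hr


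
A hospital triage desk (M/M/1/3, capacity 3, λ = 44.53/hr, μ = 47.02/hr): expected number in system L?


ρ = 44.53/47.02 = 0.9470
L = ρ[1 − (K+1)ρ^K + Kρ^(K+1)] / [(1−ρ)(1−ρ^(K+1))]
Numerator: 0.9470·(1 − 4·0.849396 + 3·0.804415) = 0.014832
Denominator: (0.05296)·(0.195585) = 0.010357
L = 0.014832/0.010357 = 1.4320

Final: 1.4320


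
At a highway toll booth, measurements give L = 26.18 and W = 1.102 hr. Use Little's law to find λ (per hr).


λ = L/W = 26.18/1.102 = 23.7568 /hr

Final: 23.7568 /hr


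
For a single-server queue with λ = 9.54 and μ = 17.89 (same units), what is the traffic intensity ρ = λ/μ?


ρ = λ/μ = 9.54/17.89 = 0.5333

Final: 0.5333


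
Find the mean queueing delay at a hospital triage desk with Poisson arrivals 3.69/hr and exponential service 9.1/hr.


ρ = 3.69/9.1 = 0.4055
Wq = ρ/(μ−λ) = 0.4055/(9.1 − 3.69) = 0.4055/5.41 = 0.07495 hr

Final: 0.07495 hr


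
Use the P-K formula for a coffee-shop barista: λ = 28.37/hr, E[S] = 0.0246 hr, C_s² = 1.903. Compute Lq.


ρ = λ·E[S] = 28.37·0.0246 = 0.6979
Lq = ρ²(1+C_s²)/(2(1−ρ)) = 0.4871·(1+1.903)/(2·0.3021)
= 0.4871·2.9030/0.6042 = 2.34023

Final: 2.34023


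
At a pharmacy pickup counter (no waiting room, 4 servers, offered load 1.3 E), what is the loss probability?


B(c,a) = (a^c/c!) / Σ_{k=0}^{c} a^k/k!
a^4/4! = 0.119004
Σ terms (k=0..4): 1.00000 + 1.30000 + 0.84500 + 0.36617 + 0.11900 = 3.630171
B = 0.119004/3.630171 = 0.032782

Final: 0.032782


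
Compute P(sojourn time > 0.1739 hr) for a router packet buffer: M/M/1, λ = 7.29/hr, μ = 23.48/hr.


W ~ Exponential(μ−λ) for M/M/1.
μ − λ = 23.48 − 7.29 = 16.1900
P(W > t) = e^{−(μ−λ)t} = e^{−2.8154} = 0.059878

Final: 0.059878


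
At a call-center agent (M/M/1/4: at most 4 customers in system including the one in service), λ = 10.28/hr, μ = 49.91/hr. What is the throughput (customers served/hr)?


ρ = 0.2060; P_K = (1−ρ)ρ^4/(1−ρ^5) = 0.001430
λ_eff = λ(1 − P_K) = 10.28·(1 − 0.001430) = 10.28·0.998570 = 10.2653 /hr

Final: 10.2653 /hr


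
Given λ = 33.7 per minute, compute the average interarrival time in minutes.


Mean interarrival time = 1/λ = 1/33.7 minute = 0.02967 minute
In minutes: 0.02967 × 1 = 0.02967 min

Final: 0.02967 min


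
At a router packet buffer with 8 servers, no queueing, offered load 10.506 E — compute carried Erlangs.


B(8,10.506) = 0.361389 (Erlang-B)
Carried load = a(1 − B) = 10.506·(1 − 0.361389) = 10.506·0.638611 = 6.7092 E

Final: 6.7092 Erlangs


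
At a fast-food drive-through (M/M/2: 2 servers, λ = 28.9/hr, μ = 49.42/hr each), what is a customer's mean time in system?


a = 0.5848; ρ = 0.2924; P₀ = 0.547518
Lq = P₀·a^c·ρ/(c!(1−ρ)²) = 0.05467
Wq = Lq/λ = 0.05467/28.9 = 0.001892 hr
W = Wq + 1/μ = 0.001892 + 0.02023 = 0.02213 hr

Final: 0.02213 hr


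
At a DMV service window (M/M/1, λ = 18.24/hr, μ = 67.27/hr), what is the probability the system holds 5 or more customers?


ρ = 18.24/67.27 = 0.2711
P(N ≥ n) = ρ^n = 0.2711^5 = 0.001466

Final: 0.001466


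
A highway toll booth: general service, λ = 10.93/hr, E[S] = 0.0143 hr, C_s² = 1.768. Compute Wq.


ρ = λ·E[S] = 10.93·0.0143 = 0.1563
E[S²] = E[S]²(1+C_s²) = 0.0143²·(1+1.768) = 0.0005660
Wq = λ·E[S²]/(2(1−ρ)) = 10.93·0.0005660/(2·0.8437) = 0.003666 hr

Final: 0.003666 hr


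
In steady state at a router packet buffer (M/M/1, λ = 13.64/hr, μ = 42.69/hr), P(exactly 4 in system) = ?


ρ = 13.64/42.69 = 0.3195
P_n = (1−ρ)·ρ^n = (1 − 0.3195)·0.3195^4 = 0.6805·0.010422 = 0.007092

Final: 0.007092


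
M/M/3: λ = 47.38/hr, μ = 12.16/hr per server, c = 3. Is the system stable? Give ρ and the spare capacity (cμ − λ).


Total capacity cμ = 3·12.16 = 36.48/hr
ρ = λ/(cμ) = 47.38/36.48 = 1.2988
Stable ⇔ ρ < 1: NO
Spare capacity = cμ − λ = 36.48 − 47.38 = -10.90/hr

Final: ρ = 1.2988; unstable; margin = -10.90/hr


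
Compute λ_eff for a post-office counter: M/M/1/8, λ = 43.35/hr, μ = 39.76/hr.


ρ = 1.0903; P_K = (1−ρ)ρ^8/(1−ρ^9) = 0.153167
λ_eff = λ(1 − P_K) = 43.35·(1 − 0.153167) = 43.35·0.846833 = 36.7102 /hr

Final: 36.7102 /hr


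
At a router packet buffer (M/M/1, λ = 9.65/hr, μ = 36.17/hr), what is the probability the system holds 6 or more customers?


ρ = 9.65/36.17 = 0.2668
P(N ≥ n) = ρ^n = 0.2668^6 = 0.0003606

Final: 0.0003606


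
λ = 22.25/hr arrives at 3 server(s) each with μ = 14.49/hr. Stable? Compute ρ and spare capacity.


Total capacity cμ = 3·14.49 = 43.47/hr
ρ = λ/(cμ) = 22.25/43.47 = 0.5118
Stable ⇔ ρ < 1: YES
Spare capacity = cμ − λ = 43.47 − 22.25 = 21.22/hr

Final: ρ = 0.5118; stable; margin = 21.22/hr


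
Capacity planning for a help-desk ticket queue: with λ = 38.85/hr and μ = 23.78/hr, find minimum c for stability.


Stability requires cμ > λ ⇔ c > λ/μ.
λ/μ = 38.85/23.78 = 1.6337
Minimum integer c = ⌊1.6337⌋ + 1 = 2
Check: 2·23.78 = 47.56 > 38.85, while 1·23.78 = 23.78 ≤ 38.85

Final: 2 servers


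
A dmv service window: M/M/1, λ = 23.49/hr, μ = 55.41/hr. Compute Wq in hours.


ρ = 23.49/55.41 = 0.4239
Wq = ρ/(μ−λ) = 0.4239/(55.41 − 23.49) = 0.4239/31.92 = 0.01328 hr

Final: 0.01328 hr


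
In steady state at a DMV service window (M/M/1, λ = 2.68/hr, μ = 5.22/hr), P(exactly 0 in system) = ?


ρ = 2.68/5.22 = 0.5134
P_n = (1−ρ)·ρ^n = (1 − 0.5134)·0.5134^0 = 0.4866·1.000000 = 0.486590

Final: 0.486590


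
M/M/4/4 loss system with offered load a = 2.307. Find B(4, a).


B(c,a) = (a^c/c!) / Σ_{k=0}^{c} a^k/k!
a^4/4! = 1.180264
Σ terms (k=0..4): 1.00000 + 2.30700 + 2.66112 + 2.04640 + 1.18026 = 9.194793
B = 1.180264/9.194793 = 0.128362

Final: 0.128362


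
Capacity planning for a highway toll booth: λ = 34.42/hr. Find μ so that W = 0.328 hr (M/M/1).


W = 1/(μ−λ) ⇒ μ − λ = 1/W = 1/0.328 = 3.0488
μ = λ + 1/W = 34.42 + 3.0488 = 37.4688 per hr

Final: 37.4688 /hr


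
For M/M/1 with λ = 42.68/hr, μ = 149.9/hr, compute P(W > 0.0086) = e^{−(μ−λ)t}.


W ~ Exponential(μ−λ) for M/M/1.
μ − λ = 149.9 − 42.68 = 107.2200
P(W > t) = e^{−(μ−λ)t} = e^{−0.9221} = 0.397686

Final: 0.397686


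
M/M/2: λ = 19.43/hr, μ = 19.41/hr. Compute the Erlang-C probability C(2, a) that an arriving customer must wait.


a = λ/μ = 1.0010; ρ = a/2 = 0.5005
P₀ = 0.332876 (from M/M/c formula)
C(c,a) = [a^c/(c!(1−ρ))]·P₀ = [1.00206/(2·0.4995)]·0.332876
= 1.00310·0.332876 = 0.333906

Final: 0.333906


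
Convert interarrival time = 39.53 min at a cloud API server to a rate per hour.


λ = 1/(interarrival time) in consistent units.
1 hour = 60 min, so λ = 60/39.53 = 1.5178 per hour

Final: 1.5178 /hr


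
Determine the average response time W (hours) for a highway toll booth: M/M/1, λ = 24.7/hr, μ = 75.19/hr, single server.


W = 1/(μ−λ) = 1/(75.19 − 24.7) = 1/50.49 = 0.01981 hr

Final: 0.01981 hr


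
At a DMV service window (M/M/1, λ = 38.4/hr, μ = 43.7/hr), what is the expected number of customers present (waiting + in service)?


ρ = λ/μ = 38.4/43.7 = 0.8787
L = ρ/(1−ρ) = 0.8787/(1 − 0.8787) = 0.8787/0.1213 = 7.2453

Final: 7.2453


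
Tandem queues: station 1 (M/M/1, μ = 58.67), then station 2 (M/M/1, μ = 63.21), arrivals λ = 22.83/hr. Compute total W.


Each node sees arrival rate λ = 22.83/hr (tandem ⇒ throughput preserved).
W₁ = 1/(μ₁−λ) = 1/(58.67−22.83) = 0.02790 hr
W₂ = 1/(μ₂−λ) = 1/(63.21−22.83) = 0.02476 hr
W_total = W₁ + W₂ = 0.02790 + 0.02476 = 0.05267 hr

Final: 0.05267 hr


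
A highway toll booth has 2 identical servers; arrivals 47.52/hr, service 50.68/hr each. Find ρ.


ρ = λ/(cμ) = 47.52/(2·50.68) = 47.52/101.36 = 0.4688

Final: 0.4688


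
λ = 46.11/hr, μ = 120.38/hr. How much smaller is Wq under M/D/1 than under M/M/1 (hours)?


ρ = 46.11/120.38 = 0.3830
Wq(M/M/1) = ρ/(μ−λ) = 0.3830/74.27 = 0.005157 hr
Wq(M/D/1) = ρ/(2(μ−λ)) = 0.002579 hr
Savings = 0.005157 − 0.002579 = 0.002579 hr

Final: 0.002579 hr


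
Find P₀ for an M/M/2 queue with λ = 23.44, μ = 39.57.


a = λ/μ = 23.44/39.57 = 0.5924; ρ = a/c = 0.2962
Σ_{k=0}^{1} a^k/k! (terms k=0..1) = 1.00000 + 0.59237 = 1.59237
Tail: a^2/(2!(1−ρ)) = 0.35090/(2·0.7038) = 0.24928
P₀ = 1/(1.59237 + 0.24928) = 1/1.84165 = 0.542991

Final: 0.542991


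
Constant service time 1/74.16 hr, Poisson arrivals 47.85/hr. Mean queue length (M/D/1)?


ρ = 47.85/74.16 = 0.6452
M/D/1: Lq = ρ²/(2(1−ρ)) = 0.4163/(2·0.3548) = 0.58674

Final: 0.58674


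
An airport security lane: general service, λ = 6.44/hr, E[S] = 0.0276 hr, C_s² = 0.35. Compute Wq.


ρ = λ·E[S] = 6.44·0.0276 = 0.1777
E[S²] = E[S]²(1+C_s²) = 0.0276²·(1+0.35) = 0.001028
Wq = λ·E[S²]/(2(1−ρ)) = 6.44·0.001028/(2·0.8223) = 0.004027 hr

Final: 0.004027 hr


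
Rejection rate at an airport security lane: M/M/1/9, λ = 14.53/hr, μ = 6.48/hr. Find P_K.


ρ = λ/μ = 14.53/6.48 = 2.2423
P_K = (1−ρ)ρ^K/(1−ρ^(K+1)) = (-1.2423·1432.898658)/(1 − 3212.965663)
= -1780.067005/-3211.965663 = 0.554199

Final: 0.554199


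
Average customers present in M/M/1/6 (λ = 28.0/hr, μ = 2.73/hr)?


ρ = 28.0/2.73 = 10.2564
L = ρ[1 − (K+1)ρ^K + Kρ^(K+1)] / [(1−ρ)(1−ρ^(K+1))]
Numerator: 10.2564·(1 − 7·1164051.797519 + 6·11938992.795064) = 651134309.617994
Denominator: (-9.2564)·(-11938991.795064) = 110512206.103031
L = 651134309.617994/110512206.103031 = 5.8920

Final: 5.8920


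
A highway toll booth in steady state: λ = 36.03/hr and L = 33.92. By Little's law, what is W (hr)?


W = L/λ = 33.92/36.03 = 0.9414 hr

Final: 0.9414 hr


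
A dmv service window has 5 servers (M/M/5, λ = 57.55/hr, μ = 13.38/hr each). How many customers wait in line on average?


a = λ/μ = 4.3012; ρ = a/5 = 0.8602
P₀ = 0.007701
Lq = P₀·a^c·ρ / (c!·(1−ρ)²) = 0.007701·1472.12969·0.8602/(120·0.01953)
= 4.16071

Final: 4.16071


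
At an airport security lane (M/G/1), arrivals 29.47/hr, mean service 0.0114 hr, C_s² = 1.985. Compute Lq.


ρ = λ·E[S] = 29.47·0.0114 = 0.3360
Lq = ρ²(1+C_s²)/(2(1−ρ)) = 0.1129·(1+1.985)/(2·0.6640)
= 0.1129·2.9850/1.3281 = 0.25368

Final: 0.25368


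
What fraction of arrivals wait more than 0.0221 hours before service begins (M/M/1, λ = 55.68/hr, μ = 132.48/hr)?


ρ = 55.68/132.48 = 0.4203
P(Wq > t) = ρ·e^{−(μ−λ)t} = 0.4203·e^{−1.6973}
= 0.4203·0.183181 = 0.076989

Final: 0.076989


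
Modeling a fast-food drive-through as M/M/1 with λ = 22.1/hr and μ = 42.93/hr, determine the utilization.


ρ = λ/μ = 22.1/42.93 = 0.5148

Final: 0.5148


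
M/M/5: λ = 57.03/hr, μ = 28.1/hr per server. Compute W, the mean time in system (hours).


a = 2.0295; ρ = 0.4059; P₀ = 0.130340
Lq = P₀·a^c·ρ/(c!(1−ρ)²) = 0.04301
Wq = Lq/λ = 0.04301/57.03 = 0.0007542 hr
W = Wq + 1/μ = 0.0007542 + 0.03559 = 0.03634 hr

Final: 0.03634 hr


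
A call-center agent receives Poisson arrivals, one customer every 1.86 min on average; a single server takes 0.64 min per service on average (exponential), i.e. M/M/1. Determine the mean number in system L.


λ = 60/1.86 = 32.2581 /hr
μ = 60/0.64 = 93.7500 /hr
ρ = λ/μ = 32.2581/93.7500 = 0.3441
L = ρ/(1−ρ) = 0.3441/0.6559 = 0.5246

Final: 0.5246


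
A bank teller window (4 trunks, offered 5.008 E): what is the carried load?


B(4,5.008) = 0.398974 (Erlang-B)
Carried load = a(1 − B) = 5.008·(1 − 0.398974) = 5.008·0.601026 = 3.0099 E

Final: 3.0099 Erlangs


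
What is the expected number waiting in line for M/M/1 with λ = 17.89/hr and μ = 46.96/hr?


ρ = 17.89/46.96 = 0.3810
Lq = ρ²/(1−ρ) = 0.1451/0.6190 = 0.2344

Final: 0.2344


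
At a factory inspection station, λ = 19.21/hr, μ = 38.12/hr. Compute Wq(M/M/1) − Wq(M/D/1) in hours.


ρ = 19.21/38.12 = 0.5039
Wq(M/M/1) = ρ/(μ−λ) = 0.5039/18.91 = 0.02665 hr
Wq(M/D/1) = ρ/(2(μ−λ)) = 0.01332 hr
Savings = 0.02665 − 0.01332 = 0.01332 hr

Final: 0.01332 hr


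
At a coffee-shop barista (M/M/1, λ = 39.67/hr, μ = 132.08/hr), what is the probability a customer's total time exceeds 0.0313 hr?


W ~ Exponential(μ−λ) for M/M/1.
μ − λ = 132.08 − 39.67 = 92.4100
P(W > t) = e^{−(μ−λ)t} = e^{−2.8924} = 0.055441

Final: 0.055441


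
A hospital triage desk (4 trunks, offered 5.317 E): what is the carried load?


B(4,5.317) = 0.422570 (Erlang-B)
Carried load = a(1 − B) = 5.317·(1 − 0.422570) = 5.317·0.577430 = 3.0702 E

Final: 3.0702 Erlangs


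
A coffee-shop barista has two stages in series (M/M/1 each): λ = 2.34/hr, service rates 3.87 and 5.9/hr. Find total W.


Each node sees arrival rate λ = 2.34/hr (tandem ⇒ throughput preserved).
W₁ = 1/(μ₁−λ) = 1/(3.87−2.34) = 0.65359 hr
W₂ = 1/(μ₂−λ) = 1/(5.9−2.34) = 0.28090 hr
W_total = W₁ + W₂ = 0.65359 + 0.28090 = 0.93449 hr

Final: 0.93449 hr


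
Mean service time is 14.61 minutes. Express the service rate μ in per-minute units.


μ = 1/(service time) in consistent units.
1 minute = 1 min, so μ = 1/14.61 = 0.06845 per minute

Final: 0.06845 /min


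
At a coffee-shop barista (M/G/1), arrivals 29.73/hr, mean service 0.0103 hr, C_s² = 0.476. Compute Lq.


ρ = λ·E[S] = 29.73·0.0103 = 0.3062
Lq = ρ²(1+C_s²)/(2(1−ρ)) = 0.09377·(1+0.476)/(2·0.6938)
= 0.09377·1.4760/1.3876 = 0.09975

Final: 0.09975


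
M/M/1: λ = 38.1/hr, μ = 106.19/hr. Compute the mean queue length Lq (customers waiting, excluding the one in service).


ρ = 38.1/106.19 = 0.3588
Lq = ρ²/(1−ρ) = 0.1287/0.6412 = 0.2008

Final: 0.2008


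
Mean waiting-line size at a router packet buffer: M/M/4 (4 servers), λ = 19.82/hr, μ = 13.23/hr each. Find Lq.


a = λ/μ = 1.4981; ρ = a/4 = 0.3745
P₀ = 0.221425
Lq = P₀·a^c·ρ / (c!·(1−ρ)²) = 0.221425·5.03704·0.3745/(24·0.39122)
= 0.04449

Final: 0.04449


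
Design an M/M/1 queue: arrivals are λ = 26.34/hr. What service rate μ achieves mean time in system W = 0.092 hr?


W = 1/(μ−λ) ⇒ μ − λ = 1/W = 1/0.092 = 10.8696
μ = λ + 1/W = 26.34 + 10.8696 = 37.2096 per hr

Final: 37.2096 /hr


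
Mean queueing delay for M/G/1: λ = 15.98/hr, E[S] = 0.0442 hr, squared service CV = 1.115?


ρ = λ·E[S] = 15.98·0.0442 = 0.7063
E[S²] = E[S]²(1+C_s²) = 0.0442²·(1+1.115) = 0.004132
Wq = λ·E[S²]/(2(1−ρ)) = 15.98·0.004132/(2·0.2937) = 0.11241 hr

Final: 0.11241 hr


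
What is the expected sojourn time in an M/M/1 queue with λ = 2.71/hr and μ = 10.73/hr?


W = 1/(μ−λ) = 1/(10.73 − 2.71) = 1/8.02 = 0.1247 hr

Final: 0.1247 hr


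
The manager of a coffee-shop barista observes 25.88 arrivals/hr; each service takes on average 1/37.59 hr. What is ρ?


ρ = λ/μ = 25.88/37.59 = 0.6885

Final: 0.6885


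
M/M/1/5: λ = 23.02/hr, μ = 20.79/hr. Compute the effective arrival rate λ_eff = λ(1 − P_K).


ρ = 1.1073; P_K = (1−ρ)ρ^5/(1−ρ^6) = 0.211798
λ_eff = λ(1 − P_K) = 23.02·(1 − 0.211798) = 23.02·0.788202 = 18.1444 /hr

Final: 18.1444 /hr


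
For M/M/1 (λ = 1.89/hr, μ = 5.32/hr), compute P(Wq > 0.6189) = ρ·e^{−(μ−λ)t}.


ρ = 1.89/5.32 = 0.3553
P(Wq > t) = ρ·e^{−(μ−λ)t} = 0.3553·e^{−2.1228}
= 0.3553·0.119693 = 0.042522

Final: 0.042522


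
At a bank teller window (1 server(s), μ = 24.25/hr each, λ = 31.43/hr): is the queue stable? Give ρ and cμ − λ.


Total capacity cμ = 1·24.25 = 24.25/hr
ρ = λ/(cμ) = 31.43/24.25 = 1.2961
Stable ⇔ ρ < 1: NO
Spare capacity = cμ − λ = 24.25 − 31.43 = -7.18/hr

Final: ρ = 1.2961; unstable; margin = -7.18/hr


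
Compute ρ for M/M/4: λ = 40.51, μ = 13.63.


ρ = λ/(cμ) = 40.51/(4·13.63) = 40.51/54.52 = 0.7430

Final: 0.7430


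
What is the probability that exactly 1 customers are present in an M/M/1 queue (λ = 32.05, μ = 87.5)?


ρ = 32.05/87.5 = 0.3663
P_n = (1−ρ)·ρ^n = (1 − 0.3663)·0.3663^1 = 0.6337·0.366286 = 0.232120

Final: 0.232120


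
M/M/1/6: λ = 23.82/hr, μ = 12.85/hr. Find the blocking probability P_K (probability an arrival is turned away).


ρ = λ/μ = 23.82/12.85 = 1.8537
P_K = (1−ρ)ρ^K/(1−ρ^(K+1)) = (-0.8537·40.572501)/(1 − 75.209103)
= -34.636602/-74.209103 = 0.466743

Final: 0.466743


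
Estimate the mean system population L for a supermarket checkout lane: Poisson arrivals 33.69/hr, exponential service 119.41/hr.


ρ = λ/μ = 33.69/119.41 = 0.2821
L = ρ/(1−ρ) = 0.2821/(1 − 0.2821) = 0.2821/0.7179 = 0.3930

Final: 0.3930


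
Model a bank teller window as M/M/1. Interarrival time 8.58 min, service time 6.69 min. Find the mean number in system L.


λ = 60/8.58 = 6.9930 /hr
μ = 60/6.69 = 8.9686 /hr
ρ = λ/μ = 6.9930/8.9686 = 0.7797
L = ρ/(1−ρ) = 0.7797/0.2203 = 3.5397

Final: 3.5397


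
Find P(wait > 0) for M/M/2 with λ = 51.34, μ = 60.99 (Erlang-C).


a = λ/μ = 0.8418; ρ = a/2 = 0.4209
P₀ = 0.407570 (from M/M/c formula)
C(c,a) = [a^c/(c!(1−ρ))]·P₀ = [0.70859/(2·0.5791)]·0.407570
= 0.61179·0.407570 = 0.249347

Final: 0.249347


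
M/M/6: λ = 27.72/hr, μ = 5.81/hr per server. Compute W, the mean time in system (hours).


a = 4.7711; ρ = 0.7952; P₀ = 0.006352
Lq = P₀·a^c·ρ/(c!(1−ρ)²) = 1.97247
Wq = Lq/λ = 1.97247/27.72 = 0.07116 hr
W = Wq + 1/μ = 0.07116 + 0.17212 = 0.24327 hr

Final: 0.24327 hr


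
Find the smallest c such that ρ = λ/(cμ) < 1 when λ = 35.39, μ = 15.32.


Stability requires cμ > λ ⇔ c > λ/μ.
λ/μ = 35.39/15.32 = 2.3101
Minimum integer c = ⌊2.3101⌋ + 1 = 3
Check: 3·15.32 = 45.96 > 35.39, while 2·15.32 = 30.64 ≤ 35.39

Final: 3 servers


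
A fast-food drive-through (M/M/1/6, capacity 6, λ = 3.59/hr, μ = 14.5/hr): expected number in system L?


ρ = 3.59/14.5 = 0.2476
L = ρ[1 − (K+1)ρ^K + Kρ^(K+1)] / [(1−ρ)(1−ρ^(K+1))]
Numerator: 0.2476·(1 − 7·0.0002303 + 6·0.00005703) = 0.247272
Denominator: (0.7524)·(0.999943) = 0.752371
L = 0.247272/0.752371 = 0.3287

Final: 0.3287


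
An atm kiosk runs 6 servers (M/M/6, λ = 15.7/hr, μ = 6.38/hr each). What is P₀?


a = λ/μ = 15.7/6.38 = 2.4608; ρ = a/c = 0.4101
Σ_{k=0}^{5} a^k/k! (terms k=0..5) = 1.00000 + 2.46082 + 3.02781 + 2.48362 + 1.52793 + 0.75199 = 11.25217
Tail: a^6/(6!(1−ρ)) = 222.06179/(720·0.5899) = 0.52286
P₀ = 1/(11.25217 + 0.52286) = 1/11.77503 = 0.084925

Final: 0.084925


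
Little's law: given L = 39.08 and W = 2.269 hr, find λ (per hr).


λ = L/W = 39.08/2.269 = 17.2234 /hr

Final: 17.2234 /hr


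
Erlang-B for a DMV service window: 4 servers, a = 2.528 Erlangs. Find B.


B(c,a) = (a^c/c!) / Σ_{k=0}^{c} a^k/k!
a^4/4! = 1.701755
Σ terms (k=0..4): 1.00000 + 2.52800 + 3.19539 + 2.69265 + 1.70176 = 11.117797
B = 1.701755/11.117797 = 0.153066

Final: 0.153066


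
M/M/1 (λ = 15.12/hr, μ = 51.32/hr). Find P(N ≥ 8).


ρ = 15.12/51.32 = 0.2946
P(N ≥ n) = ρ^n = 0.2946^8 = 0.00005677

Final: 0.00005677


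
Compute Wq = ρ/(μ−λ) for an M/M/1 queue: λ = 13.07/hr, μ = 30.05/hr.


ρ = 13.07/30.05 = 0.4349
Wq = ρ/(μ−λ) = 0.4349/(30.05 − 13.07) = 0.4349/16.98 = 0.02561 hr

Final: 0.02561 hr


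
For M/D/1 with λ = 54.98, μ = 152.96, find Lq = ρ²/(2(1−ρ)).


ρ = 54.98/152.96 = 0.3594
M/D/1: Lq = ρ²/(2(1−ρ)) = 0.1292/(2·0.6406) = 0.10085

Final: 0.10085


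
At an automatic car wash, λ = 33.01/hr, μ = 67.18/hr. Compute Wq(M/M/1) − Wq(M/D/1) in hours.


ρ = 33.01/67.18 = 0.4914
Wq(M/M/1) = ρ/(μ−λ) = 0.4914/34.17 = 0.01438 hr
Wq(M/D/1) = ρ/(2(μ−λ)) = 0.007190 hr
Savings = 0.01438 − 0.007190 = 0.007190 hr

Final: 0.007190 hr


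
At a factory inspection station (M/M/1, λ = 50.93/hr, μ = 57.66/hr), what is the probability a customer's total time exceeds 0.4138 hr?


W ~ Exponential(μ−λ) for M/M/1.
μ − λ = 57.66 − 50.93 = 6.7300
P(W > t) = e^{−(μ−λ)t} = e^{−2.7849} = 0.061737

Final: 0.061737


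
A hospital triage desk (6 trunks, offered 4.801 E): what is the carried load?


B(6,4.801) = 0.176855 (Erlang-B)
Carried load = a(1 − B) = 4.801·(1 − 0.176855) = 4.801·0.823145 = 3.9519 E

Final: 3.9519 Erlangs


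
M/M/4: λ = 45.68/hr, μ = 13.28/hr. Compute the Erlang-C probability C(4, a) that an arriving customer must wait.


a = λ/μ = 3.4398; ρ = a/4 = 0.8599
P₀ = 0.017011 (from M/M/c formula)
C(c,a) = [a^c/(c!(1−ρ))]·P₀ = [139.99486/(24·0.1401)]·0.017011
= 41.64722·0.017011 = 0.708453

Final: 0.708453


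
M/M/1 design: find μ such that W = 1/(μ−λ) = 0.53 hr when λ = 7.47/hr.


W = 1/(μ−λ) ⇒ μ − λ = 1/W = 1/0.53 = 1.8868
μ = λ + 1/W = 7.47 + 1.8868 = 9.3568 per hr

Final: 9.3568 /hr


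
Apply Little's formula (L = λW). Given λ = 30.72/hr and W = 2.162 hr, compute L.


L = λW = 30.72·2.162 = 66.4166

Final: 66.4166


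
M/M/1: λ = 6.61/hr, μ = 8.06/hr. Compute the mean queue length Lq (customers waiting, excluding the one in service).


ρ = 6.61/8.06 = 0.8201
Lq = ρ²/(1−ρ) = 0.6726/0.1799 = 3.7385

Final: 3.7385


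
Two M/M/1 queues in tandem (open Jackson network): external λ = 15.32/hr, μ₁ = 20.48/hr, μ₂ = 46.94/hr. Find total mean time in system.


Each node sees arrival rate λ = 15.32/hr (tandem ⇒ throughput preserved).
W₁ = 1/(μ₁−λ) = 1/(20.48−15.32) = 0.19380 hr
W₂ = 1/(μ₂−λ) = 1/(46.94−15.32) = 0.03163 hr
W_total = W₁ + W₂ = 0.19380 + 0.03163 = 0.22542 hr

Final: 0.22542 hr


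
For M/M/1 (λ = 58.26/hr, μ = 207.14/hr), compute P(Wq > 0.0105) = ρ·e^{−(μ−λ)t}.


ρ = 58.26/207.14 = 0.2813
P(Wq > t) = ρ·e^{−(μ−λ)t} = 0.2813·e^{−1.5632}
= 0.2813·0.209456 = 0.058911

Final: 0.058911


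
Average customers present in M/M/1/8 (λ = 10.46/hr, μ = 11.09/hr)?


ρ = 10.46/11.09 = 0.9432
L = ρ[1 − (K+1)ρ^K + Kρ^(K+1)] / [(1−ρ)(1−ρ^(K+1))]
Numerator: 0.9432·(1 − 9·0.626327 + 8·0.590747) = 0.083973
Denominator: (0.05681)·(0.409253) = 0.023249
L = 0.083973/0.023249 = 3.6119

Final: 3.6119


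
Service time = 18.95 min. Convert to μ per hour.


μ = 1/(service time) in consistent units.
1 hour = 60 min, so μ = 60/18.95 = 3.1662 per hour

Final: 3.1662 /hr


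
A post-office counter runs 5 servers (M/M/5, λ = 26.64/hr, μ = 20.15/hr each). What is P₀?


a = λ/μ = 26.64/20.15 = 1.3221; ρ = a/c = 0.2644
Σ_{k=0}^{4} a^k/k! (terms k=0..4) = 1.00000 + 1.32208 + 0.87395 + 0.38515 + 0.12730 = 3.70848
Tail: a^5/(5!(1−ρ)) = 4.03920/(120·0.7356) = 0.04576
P₀ = 1/(3.70848 + 0.04576) = 1/3.75424 = 0.266365

Final: 0.266365


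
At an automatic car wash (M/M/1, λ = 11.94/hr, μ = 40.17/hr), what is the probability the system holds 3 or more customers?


ρ = 11.94/40.17 = 0.2972
P(N ≥ n) = ρ^n = 0.2972^3 = 0.026261

Final: 0.026261


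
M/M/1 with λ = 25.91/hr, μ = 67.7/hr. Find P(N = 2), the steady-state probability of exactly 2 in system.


ρ = 25.91/67.7 = 0.3827
P_n = (1−ρ)·ρ^n = (1 − 0.3827)·0.3827^2 = 0.6173·0.146473 = 0.090415

Final: 0.090415


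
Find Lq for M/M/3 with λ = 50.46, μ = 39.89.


a = λ/μ = 1.2650; ρ = a/3 = 0.4217
P₀ = 0.274093
Lq = P₀·a^c·ρ / (c!·(1−ρ)²) = 0.274093·2.02418·0.4217/(6·0.33448)
= 0.11657

Final: 0.11657


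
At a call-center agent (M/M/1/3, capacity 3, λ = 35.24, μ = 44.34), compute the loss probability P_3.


ρ = λ/μ = 35.24/44.34 = 0.7948
P_K = (1−ρ)ρ^K/(1−ρ^(K+1)) = (0.2052·0.502020)/(1 − 0.398989)
= 0.103031/0.601011 = 0.171429

Final: 0.171429


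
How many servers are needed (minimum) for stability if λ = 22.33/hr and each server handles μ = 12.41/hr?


Stability requires cμ > λ ⇔ c > λ/μ.
λ/μ = 22.33/12.41 = 1.7994
Minimum integer c = ⌊1.7994⌋ + 1 = 2
Check: 2·12.41 = 24.82 > 22.33, while 1·12.41 = 12.41 ≤ 22.33

Final: 2 servers


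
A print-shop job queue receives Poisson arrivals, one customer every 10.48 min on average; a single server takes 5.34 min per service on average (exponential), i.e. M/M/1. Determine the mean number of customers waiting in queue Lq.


λ = 60/10.48 = 5.7252 /hr
μ = 60/5.34 = 11.2360 /hr
ρ = λ/μ = 5.7252/11.2360 = 0.5095
Lq = ρ²/(1−ρ) = 0.2596/0.4905 = 0.5294

Final: 0.5294


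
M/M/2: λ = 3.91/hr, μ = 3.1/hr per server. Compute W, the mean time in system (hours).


a = 1.2613; ρ = 0.6306; P₀ = 0.226508
Lq = P₀·a^c·ρ/(c!(1−ρ)²) = 0.83288
Wq = Lq/λ = 0.83288/3.91 = 0.21301 hr
W = Wq + 1/μ = 0.21301 + 0.32258 = 0.53559 hr

Final: 0.53559 hr


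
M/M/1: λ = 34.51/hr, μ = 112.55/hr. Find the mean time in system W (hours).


W = 1/(μ−λ) = 1/(112.55 − 34.51) = 1/78.04 = 0.01281 hr

Final: 0.01281 hr


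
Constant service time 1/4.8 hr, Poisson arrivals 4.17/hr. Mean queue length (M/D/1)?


ρ = 4.17/4.8 = 0.8688
M/D/1: Lq = ρ²/(2(1−ρ)) = 0.7547/(2·0.1312) = 2.87515

Final: 2.87515


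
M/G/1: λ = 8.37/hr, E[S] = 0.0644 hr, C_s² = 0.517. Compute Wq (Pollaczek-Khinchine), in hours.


ρ = λ·E[S] = 8.37·0.0644 = 0.5390
E[S²] = E[S]²(1+C_s²) = 0.0644²·(1+0.517) = 0.006292
Wq = λ·E[S²]/(2(1−ρ)) = 8.37·0.006292/(2·0.4610) = 0.05712 hr

Final: 0.05712 hr


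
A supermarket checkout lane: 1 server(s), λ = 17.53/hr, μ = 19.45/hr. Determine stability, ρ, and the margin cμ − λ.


Total capacity cμ = 1·19.45 = 19.45/hr
ρ = λ/(cμ) = 17.53/19.45 = 0.9013
Stable ⇔ ρ < 1: YES
Spare capacity = cμ − λ = 19.45 − 17.53 = 1.92/hr

Final: ρ = 0.9013; stable; margin = 1.92/hr


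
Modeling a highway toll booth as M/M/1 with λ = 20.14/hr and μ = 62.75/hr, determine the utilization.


ρ = λ/μ = 20.14/62.75 = 0.3210

Final: 0.3210


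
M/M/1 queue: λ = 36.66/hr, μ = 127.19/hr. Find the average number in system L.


ρ = λ/μ = 36.66/127.19 = 0.2882
L = ρ/(1−ρ) = 0.2882/(1 − 0.2882) = 0.2882/0.7118 = 0.4049

Final: 0.4049


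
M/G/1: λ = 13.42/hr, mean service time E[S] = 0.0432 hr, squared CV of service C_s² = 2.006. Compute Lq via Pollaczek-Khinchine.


ρ = λ·E[S] = 13.42·0.0432 = 0.5797
Lq = ρ²(1+C_s²)/(2(1−ρ)) = 0.3361·(1+2.006)/(2·0.4203)
= 0.3361·3.0060/0.8405 = 1.20204

Final: 1.20204


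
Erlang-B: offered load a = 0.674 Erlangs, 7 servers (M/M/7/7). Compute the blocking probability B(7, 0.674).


B(c,a) = (a^c/c!) / Σ_{k=0}^{c} a^k/k!
a^7/7! = 0.00001254
Σ terms (k=0..7): 1.00000 + 0.67400 + 0.22714 + 0.05103 + 0.008599 + 0.001159 + 0.0001302 + 0.00001254 = 1.962069
B = 0.00001254/1.962069 = 0.000006390

Final: 0.000006390


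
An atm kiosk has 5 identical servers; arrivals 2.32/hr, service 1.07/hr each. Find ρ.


ρ = λ/(cμ) = 2.32/(5·1.07) = 2.32/5.35 = 0.4336

Final: 0.4336


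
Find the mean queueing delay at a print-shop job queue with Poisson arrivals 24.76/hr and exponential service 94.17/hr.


ρ = 24.76/94.17 = 0.2629
Wq = ρ/(μ−λ) = 0.2629/(94.17 − 24.76) = 0.2629/69.41 = 0.003788 hr

Final: 0.003788 hr


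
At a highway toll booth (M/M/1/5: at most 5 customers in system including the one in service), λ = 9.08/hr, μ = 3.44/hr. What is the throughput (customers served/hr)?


ρ = 2.6395; P_K = (1−ρ)ρ^5/(1−ρ^6) = 0.622987
λ_eff = λ(1 − P_K) = 9.08·(1 − 0.622987) = 9.08·0.377013 = 3.4233 /hr

Final: 3.4233 /hr


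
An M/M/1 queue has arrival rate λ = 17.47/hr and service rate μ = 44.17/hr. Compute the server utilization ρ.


ρ = λ/μ = 17.47/44.17 = 0.3955

Final: 0.3955


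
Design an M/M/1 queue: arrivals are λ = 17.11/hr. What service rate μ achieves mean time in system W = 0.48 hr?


W = 1/(μ−λ) ⇒ μ − λ = 1/W = 1/0.48 = 2.0833
μ = λ + 1/W = 17.11 + 2.0833 = 19.1933 per hr

Final: 19.1933 /hr


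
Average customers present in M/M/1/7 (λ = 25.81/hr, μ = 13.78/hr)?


ρ = 25.81/13.78 = 1.8730
L = ρ[1 − (K+1)ρ^K + Kρ^(K+1)] / [(1−ρ)(1−ρ^(K+1))]
Numerator: 1.8730·(1 − 8·80.867033 + 7·151.464305) = 776.011683
Denominator: (-0.8730)·(-150.464305) = 131.355993
L = 776.011683/131.355993 = 5.9077

Final: 5.9077


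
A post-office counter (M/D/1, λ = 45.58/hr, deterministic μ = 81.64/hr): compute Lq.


ρ = 45.58/81.64 = 0.5583
M/D/1: Lq = ρ²/(2(1−ρ)) = 0.3117/(2·0.4417) = 0.35285

Final: 0.35285


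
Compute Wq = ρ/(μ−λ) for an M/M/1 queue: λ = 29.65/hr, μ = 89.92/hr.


ρ = 29.65/89.92 = 0.3297
Wq = ρ/(μ−λ) = 0.3297/(89.92 − 29.65) = 0.3297/60.27 = 0.005471 hr

Final: 0.005471 hr


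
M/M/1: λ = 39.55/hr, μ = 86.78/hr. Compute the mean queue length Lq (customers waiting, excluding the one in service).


ρ = 39.55/86.78 = 0.4558
Lq = ρ²/(1−ρ) = 0.2077/0.5442 = 0.3816

Final: 0.3816
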